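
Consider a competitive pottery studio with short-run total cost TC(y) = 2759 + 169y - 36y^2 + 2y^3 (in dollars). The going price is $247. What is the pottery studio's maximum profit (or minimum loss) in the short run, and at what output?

Profit = -$55 at y = 13

AVC = 169 - 36y + 2y^2 has its minimum $7 at y = 9; price $247 clears that bar, so the firm operates.
With MC = 169 - 72y + 6y^2, P = MC on the upward-sloping part at y* = 13.
TR = 247·13 = 3211. TC = 2759 + 507 = 3266. Profit = 3211 − 3266 = -$55.
Shutting down would mean losing the fixed cost of $2759, so operating at a loss of $55 is better by $2704.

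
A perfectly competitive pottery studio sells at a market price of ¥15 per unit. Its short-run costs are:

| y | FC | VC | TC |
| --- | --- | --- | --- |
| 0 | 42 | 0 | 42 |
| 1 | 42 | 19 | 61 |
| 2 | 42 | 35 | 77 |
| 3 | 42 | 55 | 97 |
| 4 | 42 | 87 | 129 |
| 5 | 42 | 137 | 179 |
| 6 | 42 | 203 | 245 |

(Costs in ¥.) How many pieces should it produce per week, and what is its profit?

y = 0 (shut down); profit = -¥42

Compute π = P·y − TC at each output: y=0: -42; y=1: -46; y=2: -47; y=3: -52; y=4: -69; y=5: -104; y=6: -155.
Profit is highest at y = 0. Equivalently, the lowest AVC in the table is 35/2 ≈ ¥17.50 at y = 2, and P = ¥15 falls below it — price never covers variable cost, so the firm shuts down and loses only its fixed cost.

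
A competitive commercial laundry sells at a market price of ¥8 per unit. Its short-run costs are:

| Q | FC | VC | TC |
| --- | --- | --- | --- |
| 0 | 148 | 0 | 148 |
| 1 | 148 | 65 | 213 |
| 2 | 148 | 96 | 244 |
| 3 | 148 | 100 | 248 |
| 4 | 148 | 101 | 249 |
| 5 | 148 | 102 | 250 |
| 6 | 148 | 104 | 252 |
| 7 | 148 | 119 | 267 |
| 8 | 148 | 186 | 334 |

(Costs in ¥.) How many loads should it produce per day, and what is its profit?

Profit at each row (π = 8Q − TC): Q=0: -148; Q=1: -205; Q=2: -228; Q=3: -224; Q=4: -217; Q=5: -210; Q=6: -204; Q=7: -211; Q=8: -270.
Profit is highest at Q = 0. Equivalently, the lowest AVC in the table is 119/7 ≈ ¥17 at Q = 7, and P = ¥8 falls below it — price never covers variable cost, so the firm shuts down and loses only its fixed cost.

Q = 0 (shut down); profit = -¥148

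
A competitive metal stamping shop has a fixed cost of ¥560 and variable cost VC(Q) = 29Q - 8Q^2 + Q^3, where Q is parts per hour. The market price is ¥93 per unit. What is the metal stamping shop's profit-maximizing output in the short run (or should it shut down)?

Strip out fixed cost: VC = 29Q - 8Q^2 + Q^3. Then AVC = 29 - 8Q + Q^2 and MC = 29 - 16Q + 3Q^2.
The AVC parabola has its vertex at Q = 8/2 = 4, where AVC = 29 - 8·4 + 4^2 = ¥13.
Since P = ¥93 ≥ min AVC = ¥13, price covers variable cost and the firm should produce.
Set P = MC: 93 = 29 - 16Q + 3Q^2 → -64 - 16Q + 3Q^2 = 0. The roots are Q = -8/3 and Q = 8; the profit-maximizing output is on the rising part of MC, so Q* = 8.
Check: AVC at Q = 8 is ¥29 ≤ P, so revenue covers variable cost.
Profit = P·Q − TC = 93·8 − 792 = -¥48, a loss, but smaller than the ¥560 fixed cost the firm would lose by shutting down.

Produce at Q = 8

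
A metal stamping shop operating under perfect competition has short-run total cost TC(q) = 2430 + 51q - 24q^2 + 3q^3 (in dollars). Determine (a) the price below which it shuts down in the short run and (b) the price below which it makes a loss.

Shutdown price = min AVC. AVC = 51 - 24q + 3q^2, with vertex at q = 4 and minimum $3.
ATC = 2430/q + 51 - 24q + 3q^2. Setting dATC/dq = −2430/q^2 − 24 + 6q = 0 gives q = 9 (since 6·9^3 − 24·9^2 = 2430).
min ATC = 2430/9 + 51 − 24·9 + 3·9^2 = $348. That is the break-even price.
Between these two prices the firm operates at a loss; above $348 it earns a profit.

Shutdown price = $3; break-even price = $348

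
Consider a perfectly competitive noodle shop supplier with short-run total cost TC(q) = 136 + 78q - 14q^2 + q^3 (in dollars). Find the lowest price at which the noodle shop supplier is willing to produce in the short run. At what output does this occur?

$29 per unit, at q = 7

The shutdown price is the minimum of AVC. VC = 78q - 14q^2 + q^3, so AVC = 78 - 14q + q^2.
At the minimum of AVC, MC = AVC. MC = 78 - 28q + 3q^2; setting MC = AVC gives 2q^2 - 14q = 0, so q = 7. min AVC = 29.
The firm shuts down for any P below $29.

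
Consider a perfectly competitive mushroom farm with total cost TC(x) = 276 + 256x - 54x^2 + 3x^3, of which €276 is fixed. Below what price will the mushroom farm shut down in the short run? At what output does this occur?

€13 per unit, at x = 9

The shutdown price is the minimum of AVC. VC = 256x - 54x^2 + 3x^3, so AVC = 256 - 54x + 3x^2.
At the minimum of AVC, MC = AVC. MC = 256 - 108x + 9x^2; setting MC = AVC gives 6x^2 - 54x = 0, so x = 9. min AVC = 13.
So the shutdown price is €13.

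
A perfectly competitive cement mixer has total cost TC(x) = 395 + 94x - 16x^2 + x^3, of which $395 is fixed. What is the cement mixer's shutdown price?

$30 per unit

The shutdown price is the minimum of AVC. VC = 94x - 16x^2 + x^3, so AVC = 94 - 16x + x^2.
dAVC/dx = -16 + 2x = 0 gives x = 8. min AVC = 94 - 16·8 + 8^2 = 30.
So the shutdown price is $30.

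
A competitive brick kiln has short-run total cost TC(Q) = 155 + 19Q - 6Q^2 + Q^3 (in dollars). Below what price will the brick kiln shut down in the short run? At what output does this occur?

The firm shuts down when price falls below the minimum of average variable cost. AVC = VC/Q = 19 - 6Q + Q^2.
dAVC/dQ = -6 + 2Q = 0 gives Q = 3. min AVC = 19 - 6·3 + 3^2 = 10.
For P < $10 the firm produces nothing.

$10 per unit, at Q = 3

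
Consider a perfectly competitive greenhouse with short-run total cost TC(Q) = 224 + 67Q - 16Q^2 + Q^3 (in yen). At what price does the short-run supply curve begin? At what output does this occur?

Short-run supply begins at min AVC. From VC = 67Q - 16Q^2 + Q^3, AVC = 67 - 16Q + Q^2.
At the minimum of AVC, MC = AVC. MC = 67 - 32Q + 3Q^2; setting MC = AVC gives 2Q^2 - 16Q = 0, so Q = 8. min AVC = 3.
For P < ¥3 the firm produces nothing.

¥3 per unit, at Q = 8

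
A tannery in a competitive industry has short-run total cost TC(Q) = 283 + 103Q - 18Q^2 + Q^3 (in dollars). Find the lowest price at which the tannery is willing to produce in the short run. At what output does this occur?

The shutdown price is the minimum of AVC. VC = 103Q - 18Q^2 + Q^3, so AVC = 103 - 18Q + Q^2.
At the minimum of AVC, MC = AVC. MC = 103 - 36Q + 3Q^2; setting MC = AVC gives 2Q^2 - 18Q = 0, so Q = 9. min AVC = 22.
The firm shuts down for any P below $22.

$22 per unit, at Q = 9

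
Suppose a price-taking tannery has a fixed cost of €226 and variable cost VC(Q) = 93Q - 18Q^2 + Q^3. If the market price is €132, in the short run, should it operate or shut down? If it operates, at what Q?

Variable cost is VC = 93Q - 18Q^2 + Q^3, so AVC = VC/Q = 93 - 18Q + Q^2 and MC = dTC/dQ = 93 - 36Q + 3Q^2.
The AVC parabola has its vertex at Q = 18/2 = 9, where AVC = 93 - 18·9 + 9^2 = €12.
Since P = €132 ≥ min AVC = €12, price covers variable cost and the firm should produce.
Set P = MC: 132 = 93 - 36Q + 3Q^2 → -39 - 36Q + 3Q^2 = 0. The roots are Q = -1 and Q = 13; the profit-maximizing output is on the rising part of MC, so Q* = 13.
Check: AVC at Q = 13 is €28 ≤ P, so revenue covers variable cost.
Profit = P·Q − TC = 132·13 − 590 = €1126.

Produce at Q = 13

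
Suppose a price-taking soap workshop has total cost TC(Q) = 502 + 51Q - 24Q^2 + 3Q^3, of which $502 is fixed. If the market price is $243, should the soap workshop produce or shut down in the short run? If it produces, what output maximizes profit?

Strip out fixed cost: VC = 51Q - 24Q^2 + 3Q^3. Then AVC = 51 - 24Q + 3Q^2 and MC = 51 - 48Q + 9Q^2.
AVC hits its minimum where MC = AVC, at Q = 4, giving min AVC = 51 - 24·4 + 3·4^2 = $3.
P = $243 exceeds min AVC = $3, so the firm stays open.
Set P = MC: 243 = 51 - 48Q + 9Q^2 → -192 - 48Q + 9Q^2 = 0. The roots are Q = -8/3 and Q = 8; the profit-maximizing output is on the rising part of MC, so Q* = 8.
Check: AVC at Q = 8 is $51 ≤ P, so revenue covers variable cost.
Profit = P·Q − TC = 243·8 − 910 = $1034.

Produce at Q = 8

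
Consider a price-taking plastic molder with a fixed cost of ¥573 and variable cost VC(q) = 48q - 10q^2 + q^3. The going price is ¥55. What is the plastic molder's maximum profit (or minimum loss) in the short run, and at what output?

Profit = -¥377 at q = 7

AVC = 48 - 10q + q^2; min AVC = ¥23 at q = 5. Since P = ¥55 ≥ min AVC, the firm produces.
With MC = 48 - 20q + 3q^2, P = MC on the upward-sloping part at q* = 7.
TR = 55·7 = 385. TC = 573 + 189 = 762. Profit = 385 − 762 = -¥377.
That loss of ¥377 beats the ¥573 the firm would lose by shutting down; producing recovers ¥196 of fixed cost.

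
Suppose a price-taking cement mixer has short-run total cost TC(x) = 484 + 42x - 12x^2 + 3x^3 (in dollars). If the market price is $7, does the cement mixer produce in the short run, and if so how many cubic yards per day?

From TC, MC = TC'(x) = 42 - 24x + 9x^2 and AVC = VC/x = 42 - 12x + 3x^2.
The AVC parabola has its vertex at x = 12/6 = 2, where AVC = 42 - 12·2 + 3·2^2 = $30.
P = $7 lies below min AVC = $30; no output level covers variable cost.
Shutting down limits the loss to fixed cost, $484.

Shut down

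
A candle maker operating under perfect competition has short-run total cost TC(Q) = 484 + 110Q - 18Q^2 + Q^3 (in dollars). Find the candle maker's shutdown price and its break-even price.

Shutdown price = $29; break-even price = $77

AVC = 110 - 18Q + Q^2; minimized at Q = 9, giving min AVC = $29. That is the shutdown price.
ATC = 484/Q + 110 - 18Q + Q^2. Setting dATC/dQ = −484/Q^2 − 18 + 2Q = 0 gives Q = 11 (since 2·11^3 − 18·11^2 = 484).
min ATC = 484/11 + 110 − 18·11 + 11^2 = $77. That is the break-even price.
Between these two prices the firm operates at a loss; above $77 it earns a profit.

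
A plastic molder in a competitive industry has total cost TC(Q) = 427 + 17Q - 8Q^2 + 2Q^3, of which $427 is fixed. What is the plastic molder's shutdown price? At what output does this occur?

The firm shuts down when price falls below the minimum of average variable cost. AVC = VC/Q = 17 - 8Q + 2Q^2.
dAVC/dQ = -8 + 4Q = 0 gives Q = 2. min AVC = 17 - 8·2 + 2·2^2 = 9.
So the shutdown price is $9.

$9 per unit, at Q = 2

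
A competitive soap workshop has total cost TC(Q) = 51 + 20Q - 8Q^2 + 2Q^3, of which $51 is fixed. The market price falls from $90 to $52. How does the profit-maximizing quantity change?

Output falls from 5 to 4

MC = 20 - 16Q + 6Q^2; the shutdown threshold is min AVC = $12 (at Q = 2).
At P = $90 ≥ min AVC, set P = MC on the rising branch: Q = 5.
At P = $52 ≥ min AVC, set P = MC: Q = 4. The firm stays open but cuts output.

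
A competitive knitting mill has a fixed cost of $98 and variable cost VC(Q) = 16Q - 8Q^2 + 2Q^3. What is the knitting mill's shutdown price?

Short-run supply begins at min AVC. From VC = 16Q - 8Q^2 + 2Q^3, AVC = 16 - 8Q + 2Q^2.
At the minimum of AVC, MC = AVC. MC = 16 - 16Q + 6Q^2; setting MC = AVC gives 4Q^2 - 8Q = 0, so Q = 2. min AVC = 8.
For P < $8 the firm produces nothing.

$8 per unit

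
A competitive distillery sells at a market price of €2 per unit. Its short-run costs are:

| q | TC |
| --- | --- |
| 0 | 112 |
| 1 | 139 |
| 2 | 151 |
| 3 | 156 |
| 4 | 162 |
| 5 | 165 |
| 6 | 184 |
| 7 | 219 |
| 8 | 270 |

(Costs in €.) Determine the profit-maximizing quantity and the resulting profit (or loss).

Profit at each row (π = 2q − TC): q=0: -112; q=1: -137; q=2: -147; q=3: -150; q=4: -154; q=5: -155; q=6: -172; q=7: -205; q=8: -254.
Profit is highest at q = 0. Equivalently, the lowest AVC in the table is 53/5 ≈ €10.60 at q = 5, and P = €2 falls below it — price never covers variable cost, so the firm shuts down and loses only its fixed cost.

q = 0 (shut down); profit = -€112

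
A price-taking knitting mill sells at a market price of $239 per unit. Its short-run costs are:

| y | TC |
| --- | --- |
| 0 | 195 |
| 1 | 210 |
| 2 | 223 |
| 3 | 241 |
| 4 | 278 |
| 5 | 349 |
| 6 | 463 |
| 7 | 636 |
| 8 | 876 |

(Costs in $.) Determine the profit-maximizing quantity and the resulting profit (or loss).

y = 7; profit = $1037

Profit at each row (π = 239y − TC): y=0: -195; y=1: 29; y=2: 255; y=3: 476; y=4: 678; y=5: 846; y=6: 971; y=7: 1037; y=8: 1036.
Profit is maximized at y = 7. AVC there is 441/7 = $63 ≤ P, so producing beats shutting down (which would give -$195).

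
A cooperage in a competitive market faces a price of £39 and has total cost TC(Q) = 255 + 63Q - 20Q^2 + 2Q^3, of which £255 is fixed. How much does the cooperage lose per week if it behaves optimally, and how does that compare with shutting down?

AVC = 63 - 20Q + 2Q^2 has its minimum £13 at Q = 5; price £39 clears that bar, so the firm operates.
MC = 63 - 40Q + 6Q^2. Setting P = MC and taking the root on the rising branch gives Q* = 6.
TR = 39·6 = 234. TC = 255 + 90 = 345. Profit = 234 − 345 = -£111.
Shutting down would mean losing the fixed cost of £255, so operating at a loss of £111 is better by £144.

Profit = -£111 at Q = 6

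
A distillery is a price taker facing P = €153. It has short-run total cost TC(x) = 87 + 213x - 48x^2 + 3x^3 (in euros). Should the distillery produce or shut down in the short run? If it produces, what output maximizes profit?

Strip out fixed cost: VC = 213x - 48x^2 + 3x^3. Then AVC = 213 - 48x + 3x^2 and MC = 213 - 96x + 9x^2.
The AVC parabola has its vertex at x = 48/6 = 8, where AVC = 213 - 48·8 + 3·8^2 = €21.
P = €153 exceeds min AVC = €21, so the firm stays open.
Set P = MC: 153 = 213 - 96x + 9x^2 → 60 - 96x + 9x^2 = 0. The roots are x = 2/3 and x = 10; the profit-maximizing output is on the rising part of MC, so x* = 10.
Check: AVC at x = 10 is €33 ≤ P, so revenue covers variable cost.
Profit = P·x − TC = 153·10 − 417 = €1113.

Produce at x = 10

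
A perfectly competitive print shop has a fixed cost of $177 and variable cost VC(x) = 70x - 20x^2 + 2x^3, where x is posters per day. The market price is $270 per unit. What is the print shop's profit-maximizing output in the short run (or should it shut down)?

Strip out fixed cost: VC = 70x - 20x^2 + 2x^3. Then AVC = 70 - 20x + 2x^2 and MC = 70 - 40x + 6x^2.
AVC is minimized where dAVC/dx = -20 + 4x = 0, at x = 5; min AVC = 70 - 20·5 + 2·5^2 = $20.
Because $270 ≥ $20, revenue can cover variable cost; the firm operates.
Solving P = MC: -200 - 40x + 6x^2 = 0 ⇒ x = -10/3 or 10. On the upward-sloping branch, x* = 10.
Check: AVC at x = 10 is $70 ≤ P, so revenue covers variable cost.
Profit = P·x − TC = 270·10 − 877 = $1823.

Produce at x = 10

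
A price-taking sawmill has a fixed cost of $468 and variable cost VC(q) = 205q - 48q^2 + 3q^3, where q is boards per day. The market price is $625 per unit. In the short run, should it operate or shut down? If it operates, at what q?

Produce at q = 14

From TC, MC = TC'(q) = 205 - 96q + 9q^2 and AVC = VC/q = 205 - 48q + 3q^2.
AVC is minimized where dAVC/dq = -48 + 6q = 0, at q = 8; min AVC = 205 - 48·8 + 3·8^2 = $13.
Since P = $625 ≥ min AVC = $13, price covers variable cost and the firm should produce.
Solving P = MC: -420 - 96q + 9q^2 = 0 ⇒ q = -10/3 or 14. On the upward-sloping branch, q* = 14.
Check: AVC at q = 14 is $121 ≤ P, so revenue covers variable cost.
Profit = P·q − TC = 625·14 − 2162 = $6588.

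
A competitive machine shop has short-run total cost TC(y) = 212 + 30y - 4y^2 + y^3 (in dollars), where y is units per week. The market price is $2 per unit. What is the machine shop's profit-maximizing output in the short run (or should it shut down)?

Variable cost is VC = 30y - 4y^2 + y^3, so AVC = VC/y = 30 - 4y + y^2 and MC = dTC/dy = 30 - 8y + 3y^2.
AVC is minimized where dAVC/dy = -4 + 2y = 0, at y = 2; min AVC = 30 - 4·2 + 2^2 = $26.
P = $2 lies below min AVC = $26; no output level covers variable cost.
Best response: produce nothing and absorb the $212 fixed cost.

Shut down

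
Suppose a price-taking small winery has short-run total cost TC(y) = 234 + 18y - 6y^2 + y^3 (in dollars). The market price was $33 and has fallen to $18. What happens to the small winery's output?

Output falls from 5 to 4

MC = 18 - 12y + 3y^2; the shutdown threshold is min AVC = $9 (at y = 3).
With P = $33 above the shutdown price, P = MC gives y = 5.
At P = $18 ≥ min AVC, set P = MC: y = 4. The firm stays open but cuts output.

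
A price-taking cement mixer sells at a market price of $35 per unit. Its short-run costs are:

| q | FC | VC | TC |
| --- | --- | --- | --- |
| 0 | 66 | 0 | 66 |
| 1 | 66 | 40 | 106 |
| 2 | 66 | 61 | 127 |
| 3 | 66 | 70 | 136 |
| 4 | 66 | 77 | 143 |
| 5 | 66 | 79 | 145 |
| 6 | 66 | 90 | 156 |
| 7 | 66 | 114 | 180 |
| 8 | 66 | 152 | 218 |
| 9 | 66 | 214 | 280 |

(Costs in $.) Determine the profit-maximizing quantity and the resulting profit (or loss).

Tabulate TR − TC: q=0: -66; q=1: -71; q=2: -57; q=3: -31; q=4: -3; q=5: 30; q=6: 54; q=7: 65; q=8: 62; q=9: 35.
Profit is maximized at q = 7. AVC there is 114/7 = $16.29 ≤ P, so producing beats shutting down (which would give -$66).

q = 7; profit = $65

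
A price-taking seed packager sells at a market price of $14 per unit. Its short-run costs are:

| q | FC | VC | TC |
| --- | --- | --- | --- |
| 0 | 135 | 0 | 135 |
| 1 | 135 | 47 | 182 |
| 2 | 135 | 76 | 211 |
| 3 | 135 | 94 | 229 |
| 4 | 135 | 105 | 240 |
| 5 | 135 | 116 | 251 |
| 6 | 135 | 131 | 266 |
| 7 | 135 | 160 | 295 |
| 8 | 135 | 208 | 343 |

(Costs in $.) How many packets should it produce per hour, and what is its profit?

Tabulate TR − TC: q=0: -135; q=1: -168; q=2: -183; q=3: -187; q=4: -184; q=5: -181; q=6: -182; q=7: -197; q=8: -231.
Profit is highest at q = 0. Equivalently, the lowest AVC in the table is 131/6 ≈ $21.83 at q = 6, and P = $14 falls below it — price never covers variable cost, so the firm shuts down and loses only its fixed cost.

q = 0 (shut down); profit = -$135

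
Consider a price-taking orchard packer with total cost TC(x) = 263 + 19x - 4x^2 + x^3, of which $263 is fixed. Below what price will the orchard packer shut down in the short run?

Short-run supply begins at min AVC. From VC = 19x - 4x^2 + x^3, AVC = 19 - 4x + x^2.
dAVC/dx = -4 + 2x = 0 gives x = 2. min AVC = 19 - 4·2 + 2^2 = 15.
So the shutdown price is $15.

$15 per unit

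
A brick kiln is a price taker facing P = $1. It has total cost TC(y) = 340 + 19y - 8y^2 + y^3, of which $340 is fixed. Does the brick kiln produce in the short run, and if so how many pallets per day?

Variable cost is VC = 19y - 8y^2 + y^3, so AVC = VC/y = 19 - 8y + y^2 and MC = dTC/dy = 19 - 16y + 3y^2.
AVC is minimized where dAVC/dy = -8 + 2y = 0, at y = 4; min AVC = 19 - 8·4 + 4^2 = $3.
Since P = $1 < min AVC = $3, price fails to cover variable cost at any output.
The firm minimizes its loss by shutting down and losing only its fixed cost of $340.

Shut down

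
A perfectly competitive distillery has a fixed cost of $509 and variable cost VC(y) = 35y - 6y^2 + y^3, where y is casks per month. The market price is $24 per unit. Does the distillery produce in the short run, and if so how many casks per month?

Shut down

From TC, MC = TC'(y) = 35 - 12y + 3y^2 and AVC = VC/y = 35 - 6y + y^2.
AVC hits its minimum where MC = AVC, at y = 3, giving min AVC = 35 - 6·3 + 3^2 = $26.
With P < min AVC ($24 < $26), every unit sold adds to the loss.
Shutting down limits the loss to fixed cost, $509.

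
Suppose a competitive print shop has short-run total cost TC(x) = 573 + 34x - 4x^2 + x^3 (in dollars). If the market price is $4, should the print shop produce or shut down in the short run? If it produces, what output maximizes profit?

Shut down

Variable cost is VC = 34x - 4x^2 + x^3, so AVC = VC/x = 34 - 4x + x^2 and MC = dTC/dx = 34 - 8x + 3x^2.
The AVC parabola has its vertex at x = 4/2 = 2, where AVC = 34 - 4·2 + 2^2 = $30.
With P < min AVC ($4 < $30), every unit sold adds to the loss.
The firm minimizes its loss by shutting down and losing only its fixed cost of $573.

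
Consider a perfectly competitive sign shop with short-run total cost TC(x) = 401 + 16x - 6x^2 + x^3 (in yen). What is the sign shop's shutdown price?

¥7 per unit

The shutdown price is the minimum of AVC. VC = 16x - 6x^2 + x^3, so AVC = 16 - 6x + x^2.
At the minimum of AVC, MC = AVC. MC = 16 - 12x + 3x^2; setting MC = AVC gives 2x^2 - 6x = 0, so x = 3. min AVC = 7.
For P < ¥7 the firm produces nothing.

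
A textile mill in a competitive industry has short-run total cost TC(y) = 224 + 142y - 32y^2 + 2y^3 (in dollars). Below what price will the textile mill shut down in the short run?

The firm shuts down when price falls below the minimum of average variable cost. AVC = VC/y = 142 - 32y + 2y^2.
dAVC/dy = -32 + 4y = 0 gives y = 8. min AVC = 142 - 32·8 + 2·8^2 = 14.
The firm shuts down for any P below $14.

$14 per unit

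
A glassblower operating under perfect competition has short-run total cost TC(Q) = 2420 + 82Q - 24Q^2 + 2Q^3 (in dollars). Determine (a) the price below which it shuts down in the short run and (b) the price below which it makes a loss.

AVC = 82 - 24Q + 2Q^2; minimized at Q = 6, giving min AVC = $10. That is the shutdown price.
ATC = 2420/Q + 82 - 24Q + 2Q^2. Setting dATC/dQ = −2420/Q^2 − 24 + 4Q = 0 gives Q = 11 (since 4·11^3 − 24·11^2 = 2420).
min ATC = 2420/11 + 82 − 24·11 + 2·11^2 = $280. That is the break-even price.
Between these two prices the firm operates at a loss; above $280 it earns a profit.

Shutdown price = $10; break-even price = $280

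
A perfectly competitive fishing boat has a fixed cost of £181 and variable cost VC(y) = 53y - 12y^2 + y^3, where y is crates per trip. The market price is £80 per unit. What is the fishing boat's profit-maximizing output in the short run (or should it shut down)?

Produce at y = 9

From TC, MC = TC'(y) = 53 - 24y + 3y^2 and AVC = VC/y = 53 - 12y + y^2.
The AVC parabola has its vertex at y = 12/2 = 6, where AVC = 53 - 12·6 + 6^2 = £17.
P = £80 exceeds min AVC = £17, so the firm stays open.
Solving P = MC: -27 - 24y + 3y^2 = 0 ⇒ y = -1 or 9. On the upward-sloping branch, y* = 9.
Check: AVC at y = 9 is £26 ≤ P, so revenue covers variable cost.
Profit = P·y − TC = 80·9 − 415 = £305.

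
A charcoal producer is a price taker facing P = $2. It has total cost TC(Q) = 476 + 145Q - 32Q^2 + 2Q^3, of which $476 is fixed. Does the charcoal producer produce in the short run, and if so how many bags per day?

From TC, MC = TC'(Q) = 145 - 64Q + 6Q^2 and AVC = VC/Q = 145 - 32Q + 2Q^2.
AVC is minimized where dAVC/dQ = -32 + 4Q = 0, at Q = 8; min AVC = 145 - 32·8 + 2·8^2 = $17.
With P < min AVC ($2 < $17), every unit sold adds to the loss.
The firm minimizes its loss by shutting down and losing only its fixed cost of $476.

Shut down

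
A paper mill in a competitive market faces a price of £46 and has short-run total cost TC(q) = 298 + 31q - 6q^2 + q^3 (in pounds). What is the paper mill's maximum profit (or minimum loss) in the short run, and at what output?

Profit = -£198 at q = 5

AVC = 31 - 6q + q^2; min AVC = £22 at q = 3. Since P = £46 ≥ min AVC, the firm produces.
MC = 31 - 12q + 3q^2. Setting P = MC and taking the root on the rising branch gives q* = 5.
TR = 46·5 = 230. TC = 298 + 130 = 428. Profit = 230 − 428 = -£198.
That loss of £198 beats the £298 the firm would lose by shutting down; producing recovers £100 of fixed cost.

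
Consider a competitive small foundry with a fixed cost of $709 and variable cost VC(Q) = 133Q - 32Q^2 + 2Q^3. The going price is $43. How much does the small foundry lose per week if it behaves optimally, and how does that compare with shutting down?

Profit = -$385 at Q = 9

AVC = 133 - 32Q + 2Q^2 has its minimum $5 at Q = 8; price $43 clears that bar, so the firm operates.
MC = 133 - 64Q + 6Q^2. Setting P = MC and taking the root on the rising branch gives Q* = 9.
TR = 43·9 = 387. TC = 709 + 63 = 772. Profit = 387 − 772 = -$385.
Shutting down would mean losing the fixed cost of $709, so operating at a loss of $385 is better by $324.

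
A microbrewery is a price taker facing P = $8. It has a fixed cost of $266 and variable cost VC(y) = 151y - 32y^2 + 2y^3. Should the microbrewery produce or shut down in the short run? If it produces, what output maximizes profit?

Variable cost is VC = 151y - 32y^2 + 2y^3, so AVC = VC/y = 151 - 32y + 2y^2 and MC = dTC/dy = 151 - 64y + 6y^2.
AVC is minimized where dAVC/dy = -32 + 4y = 0, at y = 8; min AVC = 151 - 32·8 + 2·8^2 = $23.
With P < min AVC ($8 < $23), every unit sold adds to the loss.
Shutting down limits the loss to fixed cost, $266.

Shut down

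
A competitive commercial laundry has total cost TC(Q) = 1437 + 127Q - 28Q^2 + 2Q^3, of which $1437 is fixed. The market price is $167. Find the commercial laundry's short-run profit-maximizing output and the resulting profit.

Profit = -$237 at Q = 10

AVC = 127 - 28Q + 2Q^2 has its minimum $29 at Q = 7; price $167 clears that bar, so the firm operates.
MC = 127 - 56Q + 6Q^2. Setting P = MC and taking the root on the rising branch gives Q* = 10.
TR = 167·10 = 1670. TC = 1437 + 470 = 1907. Profit = 1670 − 1907 = -$237.
Shutting down would mean losing the fixed cost of $1437, so operating at a loss of $237 is better by $1200.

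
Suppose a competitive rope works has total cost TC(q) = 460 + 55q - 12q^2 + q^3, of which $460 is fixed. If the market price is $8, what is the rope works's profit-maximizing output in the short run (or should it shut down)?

Variable cost is VC = 55q - 12q^2 + q^3, so AVC = VC/q = 55 - 12q + q^2 and MC = dTC/dq = 55 - 24q + 3q^2.
The AVC parabola has its vertex at q = 12/2 = 6, where AVC = 55 - 12·6 + 6^2 = $19.
P = $8 lies below min AVC = $19; no output level covers variable cost.
The firm minimizes its loss by shutting down and losing only its fixed cost of $460.

Shut down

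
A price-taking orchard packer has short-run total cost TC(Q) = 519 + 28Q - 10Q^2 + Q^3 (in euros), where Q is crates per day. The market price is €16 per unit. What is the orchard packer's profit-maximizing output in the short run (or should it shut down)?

From TC, MC = TC'(Q) = 28 - 20Q + 3Q^2 and AVC = VC/Q = 28 - 10Q + Q^2.
AVC is minimized where dAVC/dQ = -10 + 2Q = 0, at Q = 5; min AVC = 28 - 10·5 + 5^2 = €3.
Because €16 ≥ €3, revenue can cover variable cost; the firm operates.
Solving P = MC: 12 - 20Q + 3Q^2 = 0 ⇒ Q = 2/3 or 6. On the upward-sloping branch, Q* = 6.
Check: AVC at Q = 6 is €4 ≤ P, so revenue covers variable cost.
Profit = P·Q − TC = 16·6 − 543 = -€447, a loss, but smaller than the €519 fixed cost the firm would lose by shutting down.

Produce at Q = 6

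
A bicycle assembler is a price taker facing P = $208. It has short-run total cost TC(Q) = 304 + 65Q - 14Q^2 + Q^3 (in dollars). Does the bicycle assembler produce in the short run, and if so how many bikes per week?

Strip out fixed cost: VC = 65Q - 14Q^2 + Q^3. Then AVC = 65 - 14Q + Q^2 and MC = 65 - 28Q + 3Q^2.
AVC hits its minimum where MC = AVC, at Q = 7, giving min AVC = 65 - 14·7 + 7^2 = $16.
Because $208 ≥ $16, revenue can cover variable cost; the firm operates.
P = MC gives -143 - 28Q + 3Q^2 = 0, with roots -11/3 and 13. Take the larger (rising MC): Q* = 13.
Check: AVC at Q = 13 is $52 ≤ P, so revenue covers variable cost.
Profit = P·Q − TC = 208·13 − 980 = $1724.

Produce at Q = 13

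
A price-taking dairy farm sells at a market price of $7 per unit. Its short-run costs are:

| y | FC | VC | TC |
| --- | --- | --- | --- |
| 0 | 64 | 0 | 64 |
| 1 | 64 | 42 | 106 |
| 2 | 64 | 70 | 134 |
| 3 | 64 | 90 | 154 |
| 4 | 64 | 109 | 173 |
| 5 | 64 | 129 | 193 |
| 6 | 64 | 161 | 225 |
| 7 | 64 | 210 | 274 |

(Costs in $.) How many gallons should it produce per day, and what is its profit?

Tabulate TR − TC: y=0: -64; y=1: -99; y=2: -120; y=3: -133; y=4: -145; y=5: -158; y=6: -183; y=7: -225.
Profit is highest at y = 0. Equivalently, the lowest AVC in the table is 129/5 ≈ $25.80 at y = 5, and P = $7 falls below it — price never covers variable cost, so the firm shuts down and loses only its fixed cost.

y = 0 (shut down); profit = -$64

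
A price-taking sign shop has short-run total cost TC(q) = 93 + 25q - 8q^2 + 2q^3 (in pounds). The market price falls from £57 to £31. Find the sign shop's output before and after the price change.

Output falls from 4 to 3

AVC = 25 - 8q + 2q^2, minimized at q = 2 where min AVC = £17. MC = 25 - 16q + 6q^2.
With P = £57 above the shutdown price, P = MC gives q = 4.
At P = £31 ≥ min AVC, set P = MC: q = 3. The firm stays open but cuts output.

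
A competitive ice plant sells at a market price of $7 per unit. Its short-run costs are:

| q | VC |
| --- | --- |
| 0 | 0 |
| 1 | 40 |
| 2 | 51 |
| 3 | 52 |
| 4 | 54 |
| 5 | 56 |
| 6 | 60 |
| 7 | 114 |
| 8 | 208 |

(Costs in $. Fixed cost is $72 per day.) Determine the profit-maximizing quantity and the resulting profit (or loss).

q = 0 (shut down); profit = -$72

Compute π = P·q − TC at each output: q=0: -72; q=1: -105; q=2: -109; q=3: -103; q=4: -98; q=5: -93; q=6: -90; q=7: -137; q=8: -224.
Profit is highest at q = 0. Equivalently, the lowest AVC in the table is 60/6 ≈ $10 at q = 6, and P = $7 falls below it — price never covers variable cost, so the firm shuts down and loses only its fixed cost.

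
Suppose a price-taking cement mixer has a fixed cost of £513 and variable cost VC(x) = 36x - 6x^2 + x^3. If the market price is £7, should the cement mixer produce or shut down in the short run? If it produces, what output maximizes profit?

Shut down

Strip out fixed cost: VC = 36x - 6x^2 + x^3. Then AVC = 36 - 6x + x^2 and MC = 36 - 12x + 3x^2.
AVC hits its minimum where MC = AVC, at x = 3, giving min AVC = 36 - 6·3 + 3^2 = £27.
P = £7 lies below min AVC = £27; no output level covers variable cost.
Best response: produce nothing and absorb the £513 fixed cost.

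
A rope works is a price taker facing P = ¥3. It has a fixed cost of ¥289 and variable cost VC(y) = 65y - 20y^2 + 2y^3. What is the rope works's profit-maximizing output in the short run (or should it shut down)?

Shut down

Variable cost is VC = 65y - 20y^2 + 2y^3, so AVC = VC/y = 65 - 20y + 2y^2 and MC = dTC/dy = 65 - 40y + 6y^2.
The AVC parabola has its vertex at y = 20/4 = 5, where AVC = 65 - 20·5 + 2·5^2 = ¥15.
With P < min AVC (¥3 < ¥15), every unit sold adds to the loss.
Shutting down limits the loss to fixed cost, ¥289.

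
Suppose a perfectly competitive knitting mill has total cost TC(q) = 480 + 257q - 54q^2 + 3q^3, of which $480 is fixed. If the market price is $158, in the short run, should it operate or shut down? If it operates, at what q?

Produce at q = 11

From TC, MC = TC'(q) = 257 - 108q + 9q^2 and AVC = VC/q = 257 - 54q + 3q^2.
AVC hits its minimum where MC = AVC, at q = 9, giving min AVC = 257 - 54·9 + 3·9^2 = $14.
P = $158 exceeds min AVC = $14, so the firm stays open.
Set P = MC: 158 = 257 - 108q + 9q^2 → 99 - 108q + 9q^2 = 0. The roots are q = 1 and q = 11; the profit-maximizing output is on the rising part of MC, so q* = 11.
Check: AVC at q = 11 is $26 ≤ P, so revenue covers variable cost.
Profit = P·q − TC = 158·11 − 766 = $972.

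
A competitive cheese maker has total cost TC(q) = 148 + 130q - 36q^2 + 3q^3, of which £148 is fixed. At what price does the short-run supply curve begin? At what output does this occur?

The shutdown price is the minimum of AVC. VC = 130q - 36q^2 + 3q^3, so AVC = 130 - 36q + 3q^2.
dAVC/dq = -36 + 6q = 0 gives q = 6. min AVC = 130 - 36·6 + 3·6^2 = 22.
So the shutdown price is £22.

£22 per unit, at q = 6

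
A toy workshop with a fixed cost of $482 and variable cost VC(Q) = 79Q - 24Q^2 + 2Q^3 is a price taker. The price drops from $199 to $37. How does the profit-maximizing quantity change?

AVC = 79 - 24Q + 2Q^2, minimized at Q = 6 where min AVC = $7. MC = 79 - 48Q + 6Q^2.
With P = $199 above the shutdown price, P = MC gives Q = 10.
At P = $37 ≥ min AVC, set P = MC: Q = 7. The firm stays open but cuts output.

Output falls from 10 to 7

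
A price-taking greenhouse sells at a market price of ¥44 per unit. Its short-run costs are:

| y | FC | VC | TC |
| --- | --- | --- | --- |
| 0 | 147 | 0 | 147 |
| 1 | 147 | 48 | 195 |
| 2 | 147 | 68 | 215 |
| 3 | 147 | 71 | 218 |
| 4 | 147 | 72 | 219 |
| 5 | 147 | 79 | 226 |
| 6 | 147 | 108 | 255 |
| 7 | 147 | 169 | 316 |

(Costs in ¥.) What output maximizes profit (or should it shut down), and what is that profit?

Tabulate TR − TC: y=0: -147; y=1: -151; y=2: -127; y=3: -86; y=4: -43; y=5: -6; y=6: 9; y=7: -8.
Profit is maximized at y = 6. AVC there is 108/6 = ¥18 ≤ P, so producing beats shutting down (which would give -¥147).

y = 6; profit = ¥9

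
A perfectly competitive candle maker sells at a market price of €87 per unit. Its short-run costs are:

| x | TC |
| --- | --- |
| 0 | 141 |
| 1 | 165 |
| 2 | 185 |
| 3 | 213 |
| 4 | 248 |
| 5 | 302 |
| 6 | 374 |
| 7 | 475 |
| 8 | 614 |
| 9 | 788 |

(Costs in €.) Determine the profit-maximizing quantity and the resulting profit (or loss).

Compute π = P·x − TC at each output: x=0: -141; x=1: -78; x=2: -11; x=3: 48; x=4: 100; x=5: 133; x=6: 148; x=7: 134; x=8: 82; x=9: -5.
Profit is maximized at x = 6. AVC there is 233/6 = €38.83 ≤ P, so producing beats shutting down (which would give -€141).

x = 6; profit = €148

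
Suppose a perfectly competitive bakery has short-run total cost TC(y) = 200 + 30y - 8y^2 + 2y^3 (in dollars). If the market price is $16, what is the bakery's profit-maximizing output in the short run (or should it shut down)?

Shut down

Strip out fixed cost: VC = 30y - 8y^2 + 2y^3. Then AVC = 30 - 8y + 2y^2 and MC = 30 - 16y + 6y^2.
The AVC parabola has its vertex at y = 8/4 = 2, where AVC = 30 - 8·2 + 2·2^2 = $22.
With P < min AVC ($16 < $22), every unit sold adds to the loss.
The firm minimizes its loss by shutting down and losing only its fixed cost of $200.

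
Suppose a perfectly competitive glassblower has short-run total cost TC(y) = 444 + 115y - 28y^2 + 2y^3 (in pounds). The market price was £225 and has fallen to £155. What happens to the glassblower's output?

Output falls from 11 to 10

AVC = 115 - 28y + 2y^2, minimized at y = 7 where min AVC = £17. MC = 115 - 56y + 6y^2.
With P = £225 above the shutdown price, P = MC gives y = 11.
At P = £155 ≥ min AVC, set P = MC: y = 10. The firm stays open but cuts output.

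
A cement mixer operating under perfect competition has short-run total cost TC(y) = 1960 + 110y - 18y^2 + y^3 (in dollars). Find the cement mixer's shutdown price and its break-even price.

AVC = 110 - 18y + y^2; minimized at y = 9, giving min AVC = $29. That is the shutdown price.
ATC = 1960/y + 110 - 18y + y^2. Setting dATC/dy = −1960/y^2 − 18 + 2y = 0 gives y = 14 (since 2·14^3 − 18·14^2 = 1960).
min ATC = 1960/14 + 110 − 18·14 + 14^2 = $194. That is the break-even price.
Between these two prices the firm operates at a loss; above $194 it earns a profit.

Shutdown price = $29; break-even price = $194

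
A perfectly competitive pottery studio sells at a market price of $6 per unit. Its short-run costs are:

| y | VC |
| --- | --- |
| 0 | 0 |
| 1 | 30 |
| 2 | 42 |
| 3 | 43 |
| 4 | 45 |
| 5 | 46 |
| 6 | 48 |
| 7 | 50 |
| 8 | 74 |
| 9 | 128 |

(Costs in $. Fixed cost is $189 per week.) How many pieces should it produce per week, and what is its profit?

Compute π = P·y − TC at each output: y=0: -189; y=1: -213; y=2: -219; y=3: -214; y=4: -210; y=5: -205; y=6: -201; y=7: -197; y=8: -215; y=9: -263.
Profit is highest at y = 0. Equivalently, the lowest AVC in the table is 50/7 ≈ $7.14 at y = 7, and P = $6 falls below it — price never covers variable cost, so the firm shuts down and loses only its fixed cost.

y = 0 (shut down); profit = -$189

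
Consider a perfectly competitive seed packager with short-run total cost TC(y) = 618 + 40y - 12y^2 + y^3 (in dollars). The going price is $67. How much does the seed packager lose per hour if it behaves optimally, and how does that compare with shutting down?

AVC = 40 - 12y + y^2; min AVC = $4 at y = 6. Since P = $67 ≥ min AVC, the firm produces.
With MC = 40 - 24y + 3y^2, P = MC on the upward-sloping part at y* = 9.
TR = 67·9 = 603. TC = 618 + 117 = 735. Profit = 603 − 735 = -$132.
That loss of $132 beats the $618 the firm would lose by shutting down; producing recovers $486 of fixed cost.

Profit = -$132 at y = 9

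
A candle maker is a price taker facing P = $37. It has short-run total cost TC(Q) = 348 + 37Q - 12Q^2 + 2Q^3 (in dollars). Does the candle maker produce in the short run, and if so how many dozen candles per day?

Variable cost is VC = 37Q - 12Q^2 + 2Q^3, so AVC = VC/Q = 37 - 12Q + 2Q^2 and MC = dTC/dQ = 37 - 24Q + 6Q^2.
The AVC parabola has its vertex at Q = 12/4 = 3, where AVC = 37 - 12·3 + 2·3^2 = $19.
Because $37 ≥ $19, revenue can cover variable cost; the firm operates.
Set P = MC: 37 = 37 - 24Q + 6Q^2 → -24Q + 6Q^2 = 0. The roots are Q = 0 and Q = 4; the profit-maximizing output is on the rising part of MC, so Q* = 4.
Check: AVC at Q = 4 is $21 ≤ P, so revenue covers variable cost.
Profit = P·Q − TC = 37·4 − 432 = -$284, a loss, but smaller than the $348 fixed cost the firm would lose by shutting down.

Produce at Q = 4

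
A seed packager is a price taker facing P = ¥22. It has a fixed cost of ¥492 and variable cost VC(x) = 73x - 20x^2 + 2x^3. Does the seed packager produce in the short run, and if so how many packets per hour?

Strip out fixed cost: VC = 73x - 20x^2 + 2x^3. Then AVC = 73 - 20x + 2x^2 and MC = 73 - 40x + 6x^2.
AVC is minimized where dAVC/dx = -20 + 4x = 0, at x = 5; min AVC = 73 - 20·5 + 2·5^2 = ¥23.
With P < min AVC (¥22 < ¥23), every unit sold adds to the loss.
Best response: produce nothing and absorb the ¥492 fixed cost.

Shut down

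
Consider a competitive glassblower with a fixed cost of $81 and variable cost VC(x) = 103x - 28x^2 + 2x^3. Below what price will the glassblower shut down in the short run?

The firm shuts down when price falls below the minimum of average variable cost. AVC = VC/x = 103 - 28x + 2x^2.
At the minimum of AVC, MC = AVC. MC = 103 - 56x + 6x^2; setting MC = AVC gives 4x^2 - 28x = 0, so x = 7. min AVC = 5.
The firm shuts down for any P below $5.

$5 per unit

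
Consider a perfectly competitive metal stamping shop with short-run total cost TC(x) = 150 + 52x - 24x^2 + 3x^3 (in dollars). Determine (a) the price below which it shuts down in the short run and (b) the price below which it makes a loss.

Shutdown price = $4; break-even price = $37

Shutdown price = min AVC. AVC = 52 - 24x + 3x^2, with vertex at x = 4 and minimum $4.
ATC = 150/x + 52 - 24x + 3x^2. Setting dATC/dx = −150/x^2 − 24 + 6x = 0 gives x = 5 (since 6·5^3 − 24·5^2 = 150).
min ATC = 150/5 + 52 − 24·5 + 3·5^2 = $37. That is the break-even price.
For $4 ≤ P < $37 the firm produces at a loss; below $4 it shuts down.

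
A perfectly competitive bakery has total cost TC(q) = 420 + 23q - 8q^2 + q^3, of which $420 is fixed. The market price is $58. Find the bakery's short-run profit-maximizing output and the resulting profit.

AVC = 23 - 8q + q^2; min AVC = $7 at q = 4. Since P = $58 ≥ min AVC, the firm produces.
MC = 23 - 16q + 3q^2. Setting P = MC and taking the root on the rising branch gives q* = 7.
TR = 58·7 = 406. TC = 420 + 112 = 532. Profit = 406 − 532 = -$126.
That loss of $126 beats the $420 the firm would lose by shutting down; producing recovers $294 of fixed cost.

Profit = -$126 at q = 7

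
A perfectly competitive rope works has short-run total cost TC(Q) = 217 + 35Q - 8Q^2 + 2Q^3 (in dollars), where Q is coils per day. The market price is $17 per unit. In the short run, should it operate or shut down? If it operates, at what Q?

Variable cost is VC = 35Q - 8Q^2 + 2Q^3, so AVC = VC/Q = 35 - 8Q + 2Q^2 and MC = dTC/dQ = 35 - 16Q + 6Q^2.
AVC hits its minimum where MC = AVC, at Q = 2, giving min AVC = 35 - 8·2 + 2·2^2 = $27.
Since P = $17 < min AVC = $27, price fails to cover variable cost at any output.
The firm minimizes its loss by shutting down and losing only its fixed cost of $217.

Shut down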